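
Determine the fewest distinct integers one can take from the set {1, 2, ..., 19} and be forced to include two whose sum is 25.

A set avoiding the sum 25 can contain at most one of each pair {x, 25−x}, plus the 5 elements whose complement lies outside the range.
The integers 1, …, 12 (12 of them) are such a set: any two sum to at least 1+2 = 3 and at most 11+12 = 23 < 25.
Pigeonhole: any 13th integer completes one of the 7 pairs, so 13 choices force a sum of 25.

13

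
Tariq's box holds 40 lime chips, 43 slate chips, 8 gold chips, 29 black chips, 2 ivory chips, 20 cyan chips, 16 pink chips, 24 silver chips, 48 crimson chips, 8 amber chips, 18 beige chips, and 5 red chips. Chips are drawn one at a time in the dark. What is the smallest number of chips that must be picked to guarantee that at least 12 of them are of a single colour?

112

An adversary could hand out at most 11 chips per colour (4 colours run out sooner): 11 + 11 + 8 + 11 + 2 + 11 + 11 + 11 + 11 + 8 + 11 + 5 = 111 chips and still no colour has 12.
One more chip lands in a colour already at 11, so 112 draws are enough and 111 are not.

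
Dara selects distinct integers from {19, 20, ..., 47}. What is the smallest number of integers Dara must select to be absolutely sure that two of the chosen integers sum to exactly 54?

22

A set avoiding the sum 54 can contain at most one of each pair {x, 54−x}, plus the 13 elements whose complement lies outside the range or equal to its own complement.
The integers 27, …, 47 (21 of them) are such a set: any two sum to at least 27+28 = 55 > 54.
Any 22nd integer completes one of the 8 pairs, so 22 choices force a sum of 54.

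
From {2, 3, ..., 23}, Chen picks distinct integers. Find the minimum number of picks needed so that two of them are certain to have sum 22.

A set avoiding the sum 22 can contain at most one of each pair {x, 22−x}, plus the 4 elements whose complement lies outside the range or equal to its own complement.
The integers 11, …, 23 (13 of them) are such a set: any two sum to at least 11+12 = 23 > 22.
Any 14th integer completes one of the 9 pairs, so 14 choices force a sum of 22.

14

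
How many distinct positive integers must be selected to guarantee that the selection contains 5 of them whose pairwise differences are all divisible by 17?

69

Integers whose pairwise differences are multiples of 17 are exactly those sharing a remainder mod 17. The 17 residue classes mod 17 are the pigeonholes.
With 68 integers one could put 4 in each residue class and have no class reach 5.
The 69th integer pushes some class to 5, so 17·4 + 1 = 69.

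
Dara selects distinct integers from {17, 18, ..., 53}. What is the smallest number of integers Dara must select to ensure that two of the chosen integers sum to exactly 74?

A set avoiding the sum 74 can contain at most one of each pair {x, 74−x}, plus the 5 elements whose complement lies outside the range or equal to its own complement.
The integers 17, …, 37 (21 of them) are such a set: any two sum to at least 17+18 = 35 and at most 36+37 = 73 < 74.
Any 22nd integer completes one of the 16 pairs, so 22 choices force a sum of 74.

22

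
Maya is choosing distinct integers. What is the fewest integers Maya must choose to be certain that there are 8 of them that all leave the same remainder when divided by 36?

253

Pigeonhole: the 36 residue classes mod 36 are the pigeonholes.
With 252 integers one could put 7 in each residue class and have no class reach 8.
The 253rd integer pushes some class to 8, so 36·7 + 1 = 253.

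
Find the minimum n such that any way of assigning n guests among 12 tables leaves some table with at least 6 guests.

61

With 60 guests one could put exactly 5 in each of the 12 tables, and no table would reach 6.
By the pigeonhole principle, one more guest must land in a table that already has 5, giving it 6.
So 12 × 5 + 1 = 61 guests are required.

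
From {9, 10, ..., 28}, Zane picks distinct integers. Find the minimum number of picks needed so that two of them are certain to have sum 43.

14

A set avoiding the sum 43 can contain at most one of each pair {x, 43−x}, plus the 6 elements whose complement lies outside the range.
The integers 9, …, 21 (13 of them) are such a set: any two sum to at least 9+10 = 19 and at most 20+21 = 41 < 43.
Pigeonhole: any 14th integer completes one of the 7 pairs, so 14 choices force a sum of 43.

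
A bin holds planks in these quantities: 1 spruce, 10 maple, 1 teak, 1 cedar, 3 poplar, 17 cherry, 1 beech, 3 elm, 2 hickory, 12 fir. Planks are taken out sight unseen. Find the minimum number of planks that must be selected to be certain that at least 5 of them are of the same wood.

By pigeonhole, the 10 woods are the holes; the planks drawn are the pigeons.
To avoid 5 of any one wood, the worst case takes at most 4 of each wood, or every plank of a wood that has fewer than 4.
That gives 1 + 4 + 1 + 1 + 3 + 4 + 1 + 3 + 2 + 4 = 24 planks with no wood reaching 5.
The next plank forces some wood to 5, so 24 + 1 = 25.

25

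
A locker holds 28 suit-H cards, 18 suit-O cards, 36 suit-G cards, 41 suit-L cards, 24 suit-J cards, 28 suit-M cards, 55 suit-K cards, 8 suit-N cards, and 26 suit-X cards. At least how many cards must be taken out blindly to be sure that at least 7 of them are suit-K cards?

216

In the worst case for collecting suit-K cards, every non-suit-K card comes out first.
There are 28 + 18 + 36 + 41 + 24 + 28 + 8 + 26 = 209 non-suit-K cards altogether.
After those, each further card must be suit-K, so 209 + 7 = 216 draws guarantee 7 suit-K cards.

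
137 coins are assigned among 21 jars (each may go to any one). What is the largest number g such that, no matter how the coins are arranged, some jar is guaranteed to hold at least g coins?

7

Pigeonhole: the 21 jars are the holes and the 137 coins are the pigeons.
If every jar held at most 6 coins, the total would be at most 21 × 6 = 126, which is less than 137.
So some jar holds at least ⌈137/21⌉ = 7 coins.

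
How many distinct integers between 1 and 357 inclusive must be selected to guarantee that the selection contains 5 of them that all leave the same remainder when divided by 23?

The 23 residue classes mod 23 are the pigeonholes.
With 92 integers one could put 4 in each residue class and have no class reach 5.
The 93rd integer pushes some class to 5, so 23·4 + 1 = 93.

93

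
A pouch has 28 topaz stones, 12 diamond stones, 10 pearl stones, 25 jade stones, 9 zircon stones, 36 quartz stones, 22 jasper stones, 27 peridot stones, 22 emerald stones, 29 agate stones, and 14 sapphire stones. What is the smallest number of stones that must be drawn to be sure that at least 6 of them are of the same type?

Put each drawn stone into a box by type. The largest draw with every box below 6 takes min(count, 5) from each type.
Σ min(cᵢ, 5) = 5 + 5 + 5 + 5 + 5 + 5 + 5 + 5 + 5 + 5 + 5 = 55.
Draw number 55 + 1 = 56 must push one box to 6.

56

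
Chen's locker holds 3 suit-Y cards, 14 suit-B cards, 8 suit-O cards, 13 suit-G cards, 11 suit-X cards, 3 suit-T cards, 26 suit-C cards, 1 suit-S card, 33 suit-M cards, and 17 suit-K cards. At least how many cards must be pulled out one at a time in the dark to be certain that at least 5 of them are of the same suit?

The 10 suits are the holes; the cards drawn are the pigeons.
To avoid 5 of any one suit, the worst case takes at most 4 of each suit, or every card of a suit that has fewer than 4.
That gives 3 + 4 + 4 + 4 + 4 + 3 + 4 + 1 + 4 + 4 = 35 cards with no suit reaching 5.
The next card forces some suit to 5, so 35 + 1 = 36.

36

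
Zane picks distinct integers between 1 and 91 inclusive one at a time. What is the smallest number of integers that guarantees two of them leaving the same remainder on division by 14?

Pigeonhole: the 14 residue classes mod 14 are the pigeonholes.
With 14 integers one could put 1 in each residue class and have no class reach 2.
The 15th integer pushes some class to 2, so 14·1 + 1 = 15.

15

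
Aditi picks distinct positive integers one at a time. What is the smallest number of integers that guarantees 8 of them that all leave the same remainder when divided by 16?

By the pigeonhole principle, the 16 residue classes mod 16 are the pigeonholes.
With 112 integers one could put 7 in each residue class and have no class reach 8.
The 113th integer pushes some class to 8, so 16·7 + 1 = 113.

113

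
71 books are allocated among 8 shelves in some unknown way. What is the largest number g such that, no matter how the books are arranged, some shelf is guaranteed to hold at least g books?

Pigeonhole: the 8 shelves are the holes and the 71 books are the pigeons.
If every shelf held at most 8 books, the total would be at most 8 × 8 = 64, which is less than 71.
So some shelf holds at least ⌈71/8⌉ = 9 books.

9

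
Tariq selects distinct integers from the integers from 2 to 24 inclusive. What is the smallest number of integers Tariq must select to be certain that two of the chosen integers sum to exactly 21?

Two chosen integers sum to 21 exactly when both halves of some pair {x, 21−x} with 2 ≤ x ≤ 21−x ≤ 19 are chosen — 9 such pairs.
The remaining 5 elements (those with no distinct partner in range) can never complete a 21-sum, so the worst case takes all of them and one from each pair: 5 + 9 = 14.
The 15th integer has to be the second member of some pair, so 14 + 1 = 15.

15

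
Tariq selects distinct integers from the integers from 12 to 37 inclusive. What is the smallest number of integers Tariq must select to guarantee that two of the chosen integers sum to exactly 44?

17

A set avoiding the sum 44 can contain at most one of each pair {x, 44−x}, plus the 6 elements whose complement lies outside the range or equal to its own complement.
The integers 22, …, 37 (16 of them) are such a set: any two sum to at least 22+23 = 45 > 44.
Any 17th integer completes one of the 10 pairs, so 17 choices force a sum of 44.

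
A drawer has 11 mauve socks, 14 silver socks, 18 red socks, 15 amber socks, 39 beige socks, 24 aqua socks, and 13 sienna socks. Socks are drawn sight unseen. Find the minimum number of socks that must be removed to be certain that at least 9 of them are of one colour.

57

By pigeonhole, the 7 colours are the holes; the socks drawn are the pigeons.
To avoid 9 of any one colour, the worst case takes at most 8 of each colour.
That gives 8 + 8 + 8 + 8 + 8 + 8 + 8 = 56 socks with no colour reaching 9.
The next sock forces some colour to 9, so 56 + 1 = 57.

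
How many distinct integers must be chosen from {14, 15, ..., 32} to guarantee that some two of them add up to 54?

15

Two chosen integers sum to 54 exactly when both halves of some pair {x, 54−x} with 22 ≤ x ≤ 54−x ≤ 32 are chosen — 5 such pairs.
The remaining 9 elements (those with no distinct partner in range) can never complete a 54-sum, so the worst case takes all of them and one from each pair: 9 + 5 = 14.
The 15th integer has to be the second member of some pair, so 14 + 1 = 15.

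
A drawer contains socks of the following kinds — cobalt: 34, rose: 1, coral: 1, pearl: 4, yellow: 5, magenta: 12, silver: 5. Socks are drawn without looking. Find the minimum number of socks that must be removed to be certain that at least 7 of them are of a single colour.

29

An adversary could hand out at most 6 socks per colour (5 colours run out sooner): 6 + 1 + 1 + 4 + 5 + 6 + 5 = 28 socks and still no colour has 7.
One more sock lands in a colour already at 6, so 29 draws are enough and 28 are not.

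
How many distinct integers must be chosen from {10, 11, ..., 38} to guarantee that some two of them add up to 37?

A set avoiding the sum 37 can contain at most one of each pair {x, 37−x}, plus the 11 elements whose complement lies outside the range.
The integers 19, …, 38 (20 of them) are such a set: any two sum to at least 19+20 = 39 > 37.
Any 21st integer completes one of the 9 pairs, so 21 choices force a sum of 37.

21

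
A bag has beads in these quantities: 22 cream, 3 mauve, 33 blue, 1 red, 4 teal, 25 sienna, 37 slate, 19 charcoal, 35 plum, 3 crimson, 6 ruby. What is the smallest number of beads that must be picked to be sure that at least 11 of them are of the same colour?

An adversary could hand out at most 10 beads per colour (5 colours run out sooner): 10 + 3 + 10 + 1 + 4 + 10 + 10 + 10 + 10 + 3 + 6 = 77 beads and still no colour has 11.
One more bead lands in a colour already at 10, so 78 draws are enough and 77 are not.

78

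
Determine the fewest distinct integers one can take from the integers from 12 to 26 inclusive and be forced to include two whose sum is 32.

Group the elements by complementary pair {x, 32−x}: {12,20}, {13,19}, {14,18}, …, giving 4 two-element pairs, the single value 16 (it cannot pair with itself since the integers are distinct), and 6 integers whose partner 32−x falls outside [12,26].
Pigeonhole: treating each of those 11 groups as a pigeonhole, one can pick one integer per group — 11 integers — with no two summing to 32.
The 12th integer lands in an occupied pair, forcing a sum of 32.

12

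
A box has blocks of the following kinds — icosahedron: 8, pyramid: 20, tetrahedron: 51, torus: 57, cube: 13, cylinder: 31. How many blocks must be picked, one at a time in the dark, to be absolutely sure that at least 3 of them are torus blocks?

126

In the worst case for collecting torus blocks, every non-torus block comes out first.
There are 8 + 20 + 51 + 13 + 31 = 123 non-torus blocks altogether.
After those, each further block must be torus, so 123 + 3 = 126 draws guarantee 3 torus blocks.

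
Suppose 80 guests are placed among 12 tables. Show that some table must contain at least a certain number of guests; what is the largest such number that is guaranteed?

The 12 tables are the holes and the 80 guests are the pigeons.
If every table held at most 6 guests, the total would be at most 12 × 6 = 72, which is less than 80.
So some table holds at least ⌈80/12⌉ = 7 guests.

7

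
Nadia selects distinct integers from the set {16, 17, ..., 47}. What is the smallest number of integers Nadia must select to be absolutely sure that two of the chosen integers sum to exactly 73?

Group the elements by complementary pair {x, 73−x}: {26,47}, {27,46}, {28,45}, …, giving 11 two-element pairs and 10 integers whose partner 73−x falls outside [16,47].
By pigeonhole, treating each of those 21 groups as a pigeonhole, one can pick one integer per group — 21 integers — with no two summing to 73.
The 22nd integer lands in an occupied pair, forcing a sum of 73.

22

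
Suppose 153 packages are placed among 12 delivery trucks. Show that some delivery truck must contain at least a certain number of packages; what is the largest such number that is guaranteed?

13

By pigeonhole, the 12 delivery trucks are the holes and the 153 packages are the pigeons.
If every delivery truck held at most 12 packages, the total would be at most 12 × 12 = 144, which is less than 153.
So some delivery truck holds at least ⌈153/12⌉ = 13 packages.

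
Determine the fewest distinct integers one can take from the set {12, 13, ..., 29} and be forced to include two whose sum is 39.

Two chosen integers sum to 39 exactly when both halves of some pair {x, 39−x} with 12 ≤ x ≤ 39−x ≤ 27 are chosen — 8 such pairs.
The remaining 2 elements (those with no distinct partner in range) can never complete a 39-sum, so the worst case takes all of them and one from each pair: 2 + 8 = 10.
By pigeonhole, the 11th integer has to be the second member of some pair, so 10 + 1 = 11.

11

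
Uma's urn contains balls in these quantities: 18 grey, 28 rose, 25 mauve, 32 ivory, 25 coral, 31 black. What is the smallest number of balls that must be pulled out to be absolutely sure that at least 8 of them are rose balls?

139

In the worst case for collecting rose balls, every non-rose ball comes out first.
There are 18 + 25 + 32 + 25 + 31 = 131 non-rose balls altogether.
After those, each further ball must be rose, so 131 + 8 = 139 draws guarantee 8 rose balls.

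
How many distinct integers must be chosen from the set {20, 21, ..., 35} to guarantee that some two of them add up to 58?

11

A set avoiding the sum 58 can contain at most one of each pair {x, 58−x}, plus the 4 elements whose complement lies outside the range or equal to its own complement.
The integers 20, …, 29 (10 of them) are such a set: any two sum to at least 20+21 = 41 and at most 28+29 = 57 < 58.
Any 11th integer completes one of the 6 pairs, so 11 choices force a sum of 58.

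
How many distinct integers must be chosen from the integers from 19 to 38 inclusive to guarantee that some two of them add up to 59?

A set avoiding the sum 59 can contain at most one of each pair {x, 59−x}, plus the 2 elements whose complement lies outside the range.
The integers 19, …, 29 (11 of them) are such a set: any two sum to at least 19+20 = 39 and at most 28+29 = 57 < 59.
Pigeonhole: any 12th integer completes one of the 9 pairs, so 12 choices force a sum of 59.

12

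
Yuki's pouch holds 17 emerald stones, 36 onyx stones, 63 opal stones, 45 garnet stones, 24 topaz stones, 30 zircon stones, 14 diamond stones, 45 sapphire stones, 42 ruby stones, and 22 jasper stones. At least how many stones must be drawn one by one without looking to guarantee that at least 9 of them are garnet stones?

302

In the worst case for collecting garnet stones, every non-garnet stone comes out first.
There are 17 + 36 + 63 + 24 + 30 + 14 + 45 + 42 + 22 = 293 non-garnet stones altogether.
After those, each further stone must be garnet, so 293 + 9 = 302 draws guarantee 9 garnet stones.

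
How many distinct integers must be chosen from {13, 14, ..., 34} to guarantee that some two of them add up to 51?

14

Group the elements by complementary pair {x, 51−x}: {17,34}, {18,33}, {19,32}, …, giving 9 two-element pairs and 4 integers whose partner 51−x falls outside [13,34].
Treating each of those 13 groups as a pigeonhole, one can pick one integer per group — 13 integers — with no two summing to 51.
The 14th integer lands in an occupied pair, forcing a sum of 51.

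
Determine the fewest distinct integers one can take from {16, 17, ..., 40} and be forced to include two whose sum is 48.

A set avoiding the sum 48 can contain at most one of each pair {x, 48−x}, plus the 9 elements whose complement lies outside the range or equal to its own complement.
The integers 24, …, 40 (17 of them) are such a set: any two sum to at least 24+25 = 49 > 48.
Pigeonhole: any 18th integer completes one of the 8 pairs, so 18 choices force a sum of 48.

18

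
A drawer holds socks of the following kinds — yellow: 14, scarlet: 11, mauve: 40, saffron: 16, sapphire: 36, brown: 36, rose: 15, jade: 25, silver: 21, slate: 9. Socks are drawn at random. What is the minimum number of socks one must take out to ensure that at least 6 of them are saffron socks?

213

In the worst case for collecting saffron socks, every non-saffron sock comes out first.
There are 14 + 11 + 40 + 36 + 36 + 15 + 25 + 21 + 9 = 207 non-saffron socks altogether.
After those, each further sock must be saffron, so 207 + 6 = 213 draws guarantee 6 saffron socks.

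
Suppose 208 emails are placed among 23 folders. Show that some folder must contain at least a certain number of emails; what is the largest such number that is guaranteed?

By pigeonhole, the 23 folders are the holes and the 208 emails are the pigeons.
If every folder held at most 9 emails, the total would be at most 23 × 9 = 207, which is less than 208.
So some folder holds at least ⌈208/23⌉ = 10 emails.

10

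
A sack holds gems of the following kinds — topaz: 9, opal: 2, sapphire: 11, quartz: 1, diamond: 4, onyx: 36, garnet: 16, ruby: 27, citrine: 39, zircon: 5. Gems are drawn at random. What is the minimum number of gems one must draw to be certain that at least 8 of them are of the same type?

55

Pigeonhole: put each drawn gem into a box by type. The largest draw with every box below 8 takes min(count, 7) from each type; types with fewer than 7 contribute all they have.
Σ min(cᵢ, 7) = 7 + 2 + 7 + 1 + 4 + 7 + 7 + 7 + 7 + 5 = 54.
Draw number 54 + 1 = 55 must push one box to 8.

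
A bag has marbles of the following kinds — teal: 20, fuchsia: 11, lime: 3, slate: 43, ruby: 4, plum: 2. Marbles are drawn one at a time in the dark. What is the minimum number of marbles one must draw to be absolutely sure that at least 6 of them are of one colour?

Put each drawn marble into a box by colour. The largest draw with every box below 6 takes min(count, 5) from each colour; colours with fewer than 5 contribute all they have.
Σ min(cᵢ, 5) = 5 + 5 + 3 + 5 + 4 + 2 = 24.
Draw number 24 + 1 = 25 must push one box to 6.

25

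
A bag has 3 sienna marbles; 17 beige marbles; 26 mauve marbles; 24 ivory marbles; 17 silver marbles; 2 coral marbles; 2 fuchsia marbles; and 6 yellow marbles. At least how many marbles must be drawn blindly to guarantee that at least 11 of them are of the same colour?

The 8 colours are the holes; the marbles drawn are the pigeons.
To avoid 11 of any one colour, the worst case takes at most 10 of each colour, or every marble of a colour that has fewer than 10.
That gives 3 + 10 + 10 + 10 + 10 + 2 + 2 + 6 = 53 marbles with no colour reaching 11.
The next marble forces some colour to 11, so 53 + 1 = 54.

54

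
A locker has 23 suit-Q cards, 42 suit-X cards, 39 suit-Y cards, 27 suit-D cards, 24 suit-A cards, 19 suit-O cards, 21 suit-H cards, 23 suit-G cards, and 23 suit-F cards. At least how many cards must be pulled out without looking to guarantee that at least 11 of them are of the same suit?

91

By the pigeonhole principle, the 9 suits are the holes; the cards drawn are the pigeons.
To avoid 11 of any one suit, the worst case takes at most 10 of each suit.
That gives 10 + 10 + 10 + 10 + 10 + 10 + 10 + 10 + 10 = 90 cards with no suit reaching 11.
The next card forces some suit to 11, so 90 + 1 = 91.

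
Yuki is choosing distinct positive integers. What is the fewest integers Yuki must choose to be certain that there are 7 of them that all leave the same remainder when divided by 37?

Pigeonhole: the 37 residue classes mod 37 are the pigeonholes.
With 222 integers one could put 6 in each residue class and have no class reach 7.
The 223rd integer pushes some class to 7, so 37·6 + 1 = 223.

223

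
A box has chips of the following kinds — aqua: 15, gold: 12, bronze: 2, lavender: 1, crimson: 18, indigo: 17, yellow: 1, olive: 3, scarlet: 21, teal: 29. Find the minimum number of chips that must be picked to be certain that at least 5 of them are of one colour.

32

By pigeonhole, put each drawn chip into a box by colour. The largest draw with every box below 5 takes min(count, 4) from each colour; colours with fewer than 4 contribute all they have.
Σ min(cᵢ, 4) = 4 + 4 + 2 + 1 + 4 + 4 + 1 + 3 + 4 + 4 = 31.
Draw number 31 + 1 = 32 must push one box to 5.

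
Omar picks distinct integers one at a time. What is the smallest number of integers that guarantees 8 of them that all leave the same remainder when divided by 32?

Pigeonhole: the 32 residue classes mod 32 are the pigeonholes.
With 224 integers one could put 7 in each residue class and have no class reach 8.
The 225th integer pushes some class to 8, so 32·7 + 1 = 225.

225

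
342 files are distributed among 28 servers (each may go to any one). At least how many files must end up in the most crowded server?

By the pigeonhole principle, the 28 servers are the holes and the 342 files are the pigeons.
If every server held at most 12 files, the total would be at most 28 × 12 = 336, which is less than 342.
So some server holds at least ⌈342/28⌉ = 13 files.

13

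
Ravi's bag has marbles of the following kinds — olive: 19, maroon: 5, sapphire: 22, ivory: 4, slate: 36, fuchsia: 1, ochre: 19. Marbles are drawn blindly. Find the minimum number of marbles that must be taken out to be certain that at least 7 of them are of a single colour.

35

An adversary could hand out at most 6 marbles per colour (maroon, ivory, fuchsia run out sooner): 6 + 5 + 6 + 4 + 6 + 1 + 6 = 34 marbles and still no colour has 7.
One more marble lands in a colour already at 6, so 35 draws are enough and 34 are not.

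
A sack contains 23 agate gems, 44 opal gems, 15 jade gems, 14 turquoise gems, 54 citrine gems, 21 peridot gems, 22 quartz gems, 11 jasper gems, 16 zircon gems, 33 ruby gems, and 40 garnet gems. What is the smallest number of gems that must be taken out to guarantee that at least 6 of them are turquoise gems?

In the worst case for collecting turquoise gems, every non-turquoise gem comes out first.
There are 23 + 44 + 15 + 54 + 21 + 22 + 11 + 16 + 33 + 40 = 279 non-turquoise gems altogether.
After those, each further gem must be turquoise, so 279 + 6 = 285 draws guarantee 6 turquoise gems.

285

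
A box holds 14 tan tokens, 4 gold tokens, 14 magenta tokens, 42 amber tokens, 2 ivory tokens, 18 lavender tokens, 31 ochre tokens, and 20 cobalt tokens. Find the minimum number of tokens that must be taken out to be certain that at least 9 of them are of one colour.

The 8 colours are the holes; the tokens drawn are the pigeons.
To avoid 9 of any one colour, the worst case takes at most 8 of each colour, or every token of a colour that has fewer than 8.
That gives 8 + 4 + 8 + 8 + 2 + 8 + 8 + 8 = 54 tokens with no colour reaching 9.
The next token forces some colour to 9, so 54 + 1 = 55.

55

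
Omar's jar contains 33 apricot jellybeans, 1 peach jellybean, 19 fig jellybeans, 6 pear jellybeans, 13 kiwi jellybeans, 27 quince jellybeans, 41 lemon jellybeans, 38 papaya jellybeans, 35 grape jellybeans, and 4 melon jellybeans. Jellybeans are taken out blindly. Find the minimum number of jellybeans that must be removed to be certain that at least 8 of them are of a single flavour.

An adversary could hand out at most 7 jellybeans per flavour (peach, pear, melon run out sooner): 7 + 1 + 7 + 6 + 7 + 7 + 7 + 7 + 7 + 4 = 60 jellybeans and still no flavour has 8.
One more jellybean lands in a flavour already at 7, so 61 draws are enough and 60 are not.

61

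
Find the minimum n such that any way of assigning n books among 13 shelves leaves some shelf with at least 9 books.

With 104 books one could put exactly 8 in each of the 13 shelves, and no shelf would reach 9.
By the pigeonhole principle, one more book must land in a shelf that already has 8, giving it 9.
So 13 × 8 + 1 = 105 books are required.

105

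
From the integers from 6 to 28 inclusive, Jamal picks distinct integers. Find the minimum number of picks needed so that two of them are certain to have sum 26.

A set avoiding the sum 26 can contain at most one of each pair {x, 26−x}, plus the 9 elements whose complement lies outside the range or equal to its own complement.
The integers 13, …, 28 (16 of them) are such a set: any two sum to at least 13+14 = 27 > 26.
Pigeonhole: any 17th integer completes one of the 7 pairs, so 17 choices force a sum of 26.

17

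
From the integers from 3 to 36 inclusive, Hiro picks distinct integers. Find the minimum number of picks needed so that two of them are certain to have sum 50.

Two chosen integers sum to 50 exactly when both halves of some pair {x, 50−x} with 14 ≤ x ≤ 50−x ≤ 36 are chosen — 11 such pairs.
The remaining 12 elements (those with no distinct partner in range) can never complete a 50-sum, so the worst case takes all of them and one from each pair: 12 + 11 = 23.
The 24th integer has to be the second member of some pair, so 23 + 1 = 24.

24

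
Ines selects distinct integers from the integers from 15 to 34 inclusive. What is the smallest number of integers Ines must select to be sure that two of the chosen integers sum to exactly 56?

15

Group the elements by complementary pair {x, 56−x}: {22,34}, {23,33}, {24,32}, …, giving 6 two-element pairs, the single value 28 (it cannot pair with itself since the integers are distinct), and 7 integers whose partner 56−x falls outside [15,34].
By the pigeonhole principle, treating each of those 14 groups as a pigeonhole, one can pick one integer per group — 14 integers — with no two summing to 56.
The 15th integer lands in an occupied pair, forcing a sum of 56.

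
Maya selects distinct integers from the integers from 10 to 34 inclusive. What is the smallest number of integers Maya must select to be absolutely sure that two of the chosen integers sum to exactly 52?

Group the elements by complementary pair {x, 52−x}: {18,34}, {19,33}, {20,32}, …, giving 8 two-element pairs, the single value 26 (it cannot pair with itself since the integers are distinct), and 8 integers whose partner 52−x falls outside [10,34].
Treating each of those 17 groups as a pigeonhole, one can pick one integer per group — 17 integers — with no two summing to 52.
The 18th integer lands in an occupied pair, forcing a sum of 52.

18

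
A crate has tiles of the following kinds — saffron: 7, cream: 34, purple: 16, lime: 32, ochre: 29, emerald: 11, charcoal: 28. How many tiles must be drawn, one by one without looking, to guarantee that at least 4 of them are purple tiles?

In the worst case for collecting purple tiles, every non-purple tile comes out first.
There are 7 + 34 + 32 + 29 + 11 + 28 = 141 non-purple tiles altogether.
After those, each further tile must be purple, so 141 + 4 = 145 draws guarantee 4 purple tiles.

145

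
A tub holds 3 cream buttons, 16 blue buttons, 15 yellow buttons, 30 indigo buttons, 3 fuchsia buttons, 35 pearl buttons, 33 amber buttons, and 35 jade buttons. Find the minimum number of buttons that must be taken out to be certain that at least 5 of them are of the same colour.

By pigeonhole, the 8 colours are the holes; the buttons drawn are the pigeons.
To avoid 5 of any one colour, the worst case takes at most 4 of each colour, or every button of a colour that has fewer than 4.
That gives 3 + 4 + 4 + 4 + 3 + 4 + 4 + 4 = 30 buttons with no colour reaching 5.
The next button forces some colour to 5, so 30 + 1 = 31.

31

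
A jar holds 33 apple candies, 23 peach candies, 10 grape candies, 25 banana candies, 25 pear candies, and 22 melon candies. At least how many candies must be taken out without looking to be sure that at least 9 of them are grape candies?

In the worst case for collecting grape candies, every non-grape candy comes out first.
There are 33 + 23 + 25 + 25 + 22 = 128 non-grape candies altogether.
After those, each further candy must be grape, so 128 + 9 = 137 draws guarantee 9 grape candies.

137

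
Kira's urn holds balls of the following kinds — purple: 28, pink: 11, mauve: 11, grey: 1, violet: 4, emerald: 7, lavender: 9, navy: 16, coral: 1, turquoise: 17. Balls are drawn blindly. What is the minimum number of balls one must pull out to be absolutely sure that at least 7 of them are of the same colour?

49

An adversary could hand out at most 6 balls per colour (grey, violet, coral run out sooner): 6 + 6 + 6 + 1 + 4 + 6 + 6 + 6 + 1 + 6 = 48 balls and still no colour has 7.
By the pigeonhole principle, one more ball lands in a colour already at 6, so 49 draws are enough and 48 are not.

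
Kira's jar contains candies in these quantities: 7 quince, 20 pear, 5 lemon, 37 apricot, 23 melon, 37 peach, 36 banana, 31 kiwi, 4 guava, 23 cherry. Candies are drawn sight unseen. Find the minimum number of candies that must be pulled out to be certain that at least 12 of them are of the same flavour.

By pigeonhole, put each drawn candy into a box by flavour. The largest draw with every box below 12 takes min(count, 11) from each flavour; flavours with fewer than 11 contribute all they have.
Σ min(cᵢ, 11) = 7 + 11 + 5 + 11 + 11 + 11 + 11 + 11 + 4 + 11 = 93.
Draw number 93 + 1 = 94 must push one box to 12.

94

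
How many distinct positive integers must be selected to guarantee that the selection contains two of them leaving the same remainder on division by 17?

By pigeonhole, the 17 residue classes mod 17 are the pigeonholes.
With 17 integers one could put 1 in each residue class and have no class reach 2.
The 18th integer pushes some class to 2, so 17·1 + 1 = 18.

18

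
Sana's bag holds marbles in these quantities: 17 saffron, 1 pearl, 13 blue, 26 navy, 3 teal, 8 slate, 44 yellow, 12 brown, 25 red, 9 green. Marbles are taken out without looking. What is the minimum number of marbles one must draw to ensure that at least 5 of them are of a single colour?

By pigeonhole, the 10 colours are the holes; the marbles drawn are the pigeons.
To avoid 5 of any one colour, the worst case takes at most 4 of each colour, or every marble of a colour that has fewer than 4.
That gives 4 + 1 + 4 + 4 + 3 + 4 + 4 + 4 + 4 + 4 = 36 marbles with no colour reaching 5.
The next marble forces some colour to 5, so 36 + 1 = 37.

37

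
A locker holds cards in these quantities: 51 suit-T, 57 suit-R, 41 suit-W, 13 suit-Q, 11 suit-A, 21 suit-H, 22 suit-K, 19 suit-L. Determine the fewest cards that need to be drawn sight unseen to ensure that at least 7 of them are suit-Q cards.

229

In the worst case for collecting suit-Q cards, every non-suit-Q card comes out first.
There are 51 + 57 + 41 + 11 + 21 + 22 + 19 = 222 non-suit-Q cards altogether.
After those, each further card must be suit-Q, so 222 + 7 = 229 draws guarantee 7 suit-Q cards.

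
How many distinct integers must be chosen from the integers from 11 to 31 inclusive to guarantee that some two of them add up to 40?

Two chosen integers sum to 40 exactly when both halves of some pair {x, 40−x} with 11 ≤ x ≤ 40−x ≤ 29 are chosen — 9 such pairs.
The remaining 3 elements (those with no distinct partner in range) can never complete a 40-sum, so the worst case takes all of them and one from each pair: 3 + 9 = 12.
The 13th integer has to be the second member of some pair, so 12 + 1 = 13.

13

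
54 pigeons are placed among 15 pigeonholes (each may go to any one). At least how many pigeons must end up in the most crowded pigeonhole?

4

By pigeonhole, the 15 pigeonholes are the holes and the 54 pigeons are the pigeons.
If every pigeonhole held at most 3 pigeons, the total would be at most 15 × 3 = 45, which is less than 54.
So some pigeonhole holds at least ⌈54/15⌉ = 4 pigeons.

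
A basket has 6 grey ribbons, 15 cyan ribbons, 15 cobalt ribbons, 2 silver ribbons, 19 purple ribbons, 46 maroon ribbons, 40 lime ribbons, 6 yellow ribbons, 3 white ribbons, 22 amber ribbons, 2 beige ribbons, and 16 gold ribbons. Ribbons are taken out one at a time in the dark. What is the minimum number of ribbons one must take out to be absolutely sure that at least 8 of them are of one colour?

69

By the pigeonhole principle, the 12 colours are the holes; the ribbons drawn are the pigeons.
To avoid 8 of any one colour, the worst case takes at most 7 of each colour, or every ribbon of a colour that has fewer than 7.
That gives 6 + 7 + 7 + 2 + 7 + 7 + 7 + 6 + 3 + 7 + 2 + 7 = 68 ribbons with no colour reaching 8.
The next ribbon forces some colour to 8, so 68 + 1 = 69.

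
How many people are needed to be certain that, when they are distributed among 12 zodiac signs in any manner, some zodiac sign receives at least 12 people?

133

With 132 people one could put exactly 11 in each of the 12 zodiac signs, and no zodiac sign would reach 12.
One more person must land in a zodiac sign that already has 11, giving it 12.
So 12 × 11 + 1 = 133 people are required.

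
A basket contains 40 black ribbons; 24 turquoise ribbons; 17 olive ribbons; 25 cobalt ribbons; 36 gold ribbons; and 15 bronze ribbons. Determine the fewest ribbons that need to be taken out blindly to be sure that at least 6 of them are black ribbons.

123

In the worst case for collecting black ribbons, every non-black ribbon comes out first.
There are 24 + 17 + 25 + 36 + 15 = 117 non-black ribbons altogether.
After those, each further ribbon must be black, so 117 + 6 = 123 draws guarantee 6 black ribbons.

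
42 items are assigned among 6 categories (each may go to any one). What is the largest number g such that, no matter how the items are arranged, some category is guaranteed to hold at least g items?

7

Pigeonhole: the 6 categories are the holes and the 42 items are the pigeons.
If every category held at most 6 items, the total would be at most 6 × 6 = 36, which is less than 42.
So some category holds at least ⌈42/6⌉ = 7 items.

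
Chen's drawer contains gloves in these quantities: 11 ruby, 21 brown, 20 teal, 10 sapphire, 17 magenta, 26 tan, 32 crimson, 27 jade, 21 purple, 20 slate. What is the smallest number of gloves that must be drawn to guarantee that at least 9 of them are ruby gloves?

In the worst case for collecting ruby gloves, every non-ruby glove comes out first.
There are 21 + 20 + 10 + 17 + 26 + 32 + 27 + 21 + 20 = 194 non-ruby gloves altogether.
After those, each further glove must be ruby, so 194 + 9 = 203 draws guarantee 9 ruby gloves.

203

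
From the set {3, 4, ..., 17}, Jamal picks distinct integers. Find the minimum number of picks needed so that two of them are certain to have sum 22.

10

Group the elements by complementary pair {x, 22−x}: {5,17}, {6,16}, {7,15}, …, giving 6 two-element pairs, the single value 11 (it cannot pair with itself since the integers are distinct), and 2 integers whose partner 22−x falls outside [3,17].
By pigeonhole, treating each of those 9 groups as a pigeonhole, one can pick one integer per group — 9 integers — with no two summing to 22.
The 10th integer lands in an occupied pair, forcing a sum of 22.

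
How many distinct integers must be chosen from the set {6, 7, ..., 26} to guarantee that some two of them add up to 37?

14

A set avoiding the sum 37 can contain at most one of each pair {x, 37−x}, plus the 5 elements whose complement lies outside the range.
The integers 6, …, 18 (13 of them) are such a set: any two sum to at least 6+7 = 13 and at most 17+18 = 35 < 37.
Pigeonhole: any 14th integer completes one of the 8 pairs, so 14 choices force a sum of 37.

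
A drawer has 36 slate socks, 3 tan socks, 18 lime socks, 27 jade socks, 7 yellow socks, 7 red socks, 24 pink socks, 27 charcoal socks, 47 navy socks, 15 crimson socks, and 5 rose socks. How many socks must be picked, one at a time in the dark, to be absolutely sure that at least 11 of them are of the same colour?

By pigeonhole, put each drawn sock into a box by colour. The largest draw with every box below 11 takes min(count, 10) from each colour; colours with fewer than 10 contribute all they have.
Σ min(cᵢ, 10) = 10 + 3 + 10 + 10 + 7 + 7 + 10 + 10 + 10 + 10 + 5 = 92.
Draw number 92 + 1 = 93 must push one box to 11.

93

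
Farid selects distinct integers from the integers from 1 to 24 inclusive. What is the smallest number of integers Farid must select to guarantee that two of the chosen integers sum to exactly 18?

A set avoiding the sum 18 can contain at most one of each pair {x, 18−x}, plus the 8 elements whose complement lies outside the range or equal to its own complement.
The integers 9, …, 24 (16 of them) are such a set: any two sum to at least 9+10 = 19 > 18.
Any 17th integer completes one of the 8 pairs, so 17 choices force a sum of 18.

17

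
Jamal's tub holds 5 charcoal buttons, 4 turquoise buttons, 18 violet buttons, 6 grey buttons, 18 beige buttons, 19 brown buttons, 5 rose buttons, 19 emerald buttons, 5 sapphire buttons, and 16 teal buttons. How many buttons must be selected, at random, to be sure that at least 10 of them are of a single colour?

71

Pigeonhole: put each drawn button into a box by colour. The largest draw with every box below 10 takes min(count, 9) from each colour; colours with fewer than 9 contribute all they have.
Σ min(cᵢ, 9) = 5 + 4 + 9 + 6 + 9 + 9 + 5 + 9 + 5 + 9 = 70.
Draw number 70 + 1 = 71 must push one box to 10.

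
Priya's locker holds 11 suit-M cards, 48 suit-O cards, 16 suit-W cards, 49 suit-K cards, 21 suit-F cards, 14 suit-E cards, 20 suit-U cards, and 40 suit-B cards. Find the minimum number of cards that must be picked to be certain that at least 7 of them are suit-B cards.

186

In the worst case for collecting suit-B cards, every non-suit-B card comes out first.
There are 11 + 48 + 16 + 49 + 21 + 14 + 20 = 179 non-suit-B cards altogether.
After those, each further card must be suit-B, so 179 + 7 = 186 draws guarantee 7 suit-B cards.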